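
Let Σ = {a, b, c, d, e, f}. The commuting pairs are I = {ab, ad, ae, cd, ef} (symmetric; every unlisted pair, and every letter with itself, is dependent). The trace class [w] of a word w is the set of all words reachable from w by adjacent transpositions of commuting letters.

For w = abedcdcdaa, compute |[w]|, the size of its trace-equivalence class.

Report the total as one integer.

0(a) covers ∅
1(b) covers ∅
2(e) covers 1:b
3(d) covers 2:e
4(c) covers 0:a, 2:e
5(d) covers 3:d
6(c) covers 4:c
7(d) covers 5:d
8(a) covers 6:c
9(a) covers 8:a
floor of heap: 0:a, 1:b
completions by unplaced set U, small U first (add the entries for U minus each lowest piece of U):
  |U|=1: {7}:1  {9}:1
  |U|=2: {5,7}:1  {7,9}:2  {8,9}:1
  |U|=3: {3,5,7}:1  {5,7,9}:3  {6,8,9}:1  {7,8,9}:3
  |U|=4: {3,5,7,9}:4  {4,6,8,9}:1  {5,7,8,9}:6  {6,7,8,9}:4
  |U|=5: {0,4,6,8,9}:1  {3,5,7,8,9}:10  {4,6,7,8,9}:5  {5,6,7,8,9}:10
  |U|=6: {0,4,6,7,8,9}:6  {3,5,6,7,8,9}:20  {4,5,6,7,8,9}:15
  |U|=7: {0,4,5,6,7,8,9}:21  {3,4,5,6,7,8,9}:35
  |U|=8: {0,3,4,5,6,7,8,9}:56  {2,3,4,5,6,7,8,9}:35
  start at 0(a): 35
  start at 1(b): 91
sum over floor = 126

126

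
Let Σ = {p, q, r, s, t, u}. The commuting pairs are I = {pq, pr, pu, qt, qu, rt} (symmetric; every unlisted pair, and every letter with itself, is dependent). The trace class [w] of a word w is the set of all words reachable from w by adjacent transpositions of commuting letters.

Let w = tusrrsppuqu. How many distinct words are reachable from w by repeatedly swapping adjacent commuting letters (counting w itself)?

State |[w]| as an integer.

30

#0=t has no predecessor
#1=u depends on [0:t]
#2=s depends on [1:u]
#3=r depends on [2:s]
#4=r depends on [3:r]
#5=s depends on [4:r]
#6=p depends on [5:s]
#7=p depends on [6:p]
#8=u depends on [5:s]
#9=q depends on [5:s]
#10=u depends on [8:u]
sources: [0:t]
N(rest) = Σ N(rest − s) over sources s of rest; N(one piece) = 1:
  size 1 → [7]=1  [9]=1  [10]=1
  size 2 → [6,7]=1  [7,9]=2  [7,10]=2  [8,10]=1  [9,10]=2
  size 3 → [6,7,9]=3  [6,7,10]=3  [7,8,10]=3  [7,9,10]=6  [8,9,10]=3
  size 4 → [6,7,8,10]=6  [6,7,9,10]=12  [7,8,9,10]=12
  size 5 → [6,7,8,9,10]=30
  size 6 → [5,6,7,8,9,10]=30
  size 7 → [4,5,6,7,8,9,10]=30
  size 8 → [3,4,5,6,7,8,9,10]=30
  size 9 → [2,3,4,5,6,7,8,9,10]=30
  first=0(t) contributes 30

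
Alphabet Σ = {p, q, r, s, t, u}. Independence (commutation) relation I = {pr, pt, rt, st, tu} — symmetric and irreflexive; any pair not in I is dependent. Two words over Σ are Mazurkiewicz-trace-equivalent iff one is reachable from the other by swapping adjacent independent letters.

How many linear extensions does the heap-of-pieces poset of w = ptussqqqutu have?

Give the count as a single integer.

15

0(p) covers ∅
1(t) covers ∅
2(u) covers 0:p
3(s) covers 2:u
4(s) covers 3:s
5(q) covers 1:t, 4:s
6(q) covers 5:q
7(q) covers 6:q
8(u) covers 7:q
9(t) covers 7:q
10(u) covers 8:u
floor of heap: 0:p, 1:t
completions by unplaced set U, small U first (add the entries for U minus each lowest piece of U):
  |U|=1: {9}:1  {10}:1
  |U|=2: {8,10}:1  {9,10}:2
  |U|=3: {8,9,10}:3
  |U|=4: {7,8,9,10}:3
  |U|=5: {6,7,8,9,10}:3
  |U|=6: {5,6,7,8,9,10}:3
  |U|=7: {1,5,6,7,8,9,10}:3  {4,5,6,7,8,9,10}:3
  |U|=8: {1,4,5,6,7,8,9,10}:6  {3,4,5,6,7,8,9,10}:3
  |U|=9: {1,3,4,5,6,7,8,9,10}:9  {2,3,4,5,6,7,8,9,10}:3
  start at 0(p): 12
  start at 1(t): 3
sum over floor = 15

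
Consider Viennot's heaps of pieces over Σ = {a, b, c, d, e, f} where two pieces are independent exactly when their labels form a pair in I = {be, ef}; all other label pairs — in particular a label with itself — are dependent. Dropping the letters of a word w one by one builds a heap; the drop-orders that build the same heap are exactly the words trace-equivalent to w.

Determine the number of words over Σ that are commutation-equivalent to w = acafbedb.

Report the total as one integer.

drop 0:a onto floor
drop 1:c onto {0:a}
drop 2:a onto {1:c}
drop 3:f onto {2:a}
drop 4:b onto {3:f}
drop 5:e onto {2:a}
drop 6:d onto {4:b, 5:e}
drop 7:b onto {6:d}
ground layer = {0:a}
drop-orders for the pieces not yet dropped (sum over which currently-grounded one goes next):
  1 to go: {7} 1
  2 to go: {6,7} 1
  3 to go: {4,6,7} 1  {5,6,7} 1
  4 to go: {3,4,6,7} 1  {4,5,6,7} 2
  5 to go: {3,4,5,6,7} 3
  6 to go: {2,3,4,5,6,7} 3
  if 0:a drops first: 3 orders

3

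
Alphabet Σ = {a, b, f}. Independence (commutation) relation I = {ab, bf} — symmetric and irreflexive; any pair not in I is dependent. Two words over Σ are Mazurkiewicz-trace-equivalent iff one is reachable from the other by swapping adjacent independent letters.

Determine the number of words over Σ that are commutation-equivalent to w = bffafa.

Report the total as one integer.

0(b) covers ∅
1(f) covers ∅
2(f) covers 1:f
3(a) covers 2:f
4(f) covers 3:a
5(a) covers 4:f
floor of heap: 0:b, 1:f
completions by unplaced set U, small U first (add the entries for U minus each lowest piece of U):
  |U|=1: {0}:1  {5}:1
  |U|=2: {0,5}:2  {4,5}:1
  |U|=3: {0,4,5}:3  {3,4,5}:1
  |U|=4: {0,3,4,5}:4  {2,3,4,5}:1
  start at 0(b): 1
  start at 1(f): 5
sum over floor = 6

6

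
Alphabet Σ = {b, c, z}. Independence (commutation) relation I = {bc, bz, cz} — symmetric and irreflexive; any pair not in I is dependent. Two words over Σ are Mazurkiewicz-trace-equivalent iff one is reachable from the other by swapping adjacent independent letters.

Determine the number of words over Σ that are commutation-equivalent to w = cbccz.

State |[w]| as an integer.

20

piece 0:c — minimal
piece 1:b — minimal
piece 2:c rests on {0:c}
piece 3:c rests on {2:c}
piece 4:z — minimal
minimal pieces: {0:c, 1:b, 4:z}
ways to finish when only these pieces remain (= sum over removing one remaining piece with nothing left below it):
  1 left: {1}→1  {3}→1  {4}→1
  2 left: {1,3}→2  {1,4}→2  {2,3}→1  {3,4}→2
  3 left: {0,2,3}→1  {1,2,3}→3  {1,3,4}→6  {2,3,4}→3
  placing 0:c first → 12 extensions
  placing 1:b first → 4 extensions
  placing 4:z first → 4 extensions
total linear extensions = 20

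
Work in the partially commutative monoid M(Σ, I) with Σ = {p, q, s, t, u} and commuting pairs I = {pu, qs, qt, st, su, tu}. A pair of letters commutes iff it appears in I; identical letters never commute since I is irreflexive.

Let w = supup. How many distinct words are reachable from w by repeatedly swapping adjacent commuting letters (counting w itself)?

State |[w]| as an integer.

drop 0:s onto floor
drop 1:u onto floor
drop 2:p onto {0:s}
drop 3:u onto {1:u}
drop 4:p onto {2:p}
ground layer = {0:s, 1:u}
drop-orders for the pieces not yet dropped (sum over which currently-grounded one goes next):
  1 to go: {3} 1  {4} 1
  2 to go: {1,3} 1  {2,4} 1  {3,4} 2
  3 to go: {0,2,4} 1  {1,3,4} 3  {2,3,4} 3
  if 0:s drops first: 6 orders
  if 1:u drops first: 4 orders
heap linearizations: 10

10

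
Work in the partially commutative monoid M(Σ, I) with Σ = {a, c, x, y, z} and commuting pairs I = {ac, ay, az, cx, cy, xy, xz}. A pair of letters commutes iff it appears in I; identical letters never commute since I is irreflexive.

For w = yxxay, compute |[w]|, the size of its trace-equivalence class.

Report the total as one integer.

piece 0:y — minimal
piece 1:x — minimal
piece 2:x rests on {1:x}
piece 3:a rests on {2:x}
piece 4:y rests on {0:y}
minimal pieces: {0:y, 1:x}
ways to finish when only these pieces remain (= sum over removing one remaining piece with nothing left below it):
  1 left: {3}→1  {4}→1
  2 left: {0,4}→1  {2,3}→1  {3,4}→2
  3 left: {0,3,4}→3  {1,2,3}→1  {2,3,4}→3
  placing 0:y first → 4 extensions
  placing 1:x first → 6 extensions
total linear extensions = 10

10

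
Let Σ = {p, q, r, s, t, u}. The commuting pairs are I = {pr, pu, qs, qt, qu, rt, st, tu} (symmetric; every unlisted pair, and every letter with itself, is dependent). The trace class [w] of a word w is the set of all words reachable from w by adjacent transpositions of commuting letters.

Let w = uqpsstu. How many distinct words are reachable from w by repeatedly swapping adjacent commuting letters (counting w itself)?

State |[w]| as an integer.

13

#0=u has no predecessor
#1=q has no predecessor
#2=p depends on [1:q]
#3=s depends on [0:u, 2:p]
#4=s depends on [3:s]
#5=t depends on [2:p]
#6=u depends on [4:s]
sources: [0:u, 1:q]
N(rest) = Σ N(rest − s) over sources s of rest; N(one piece) = 1:
  size 1 → [5]=1  [6]=1
  size 2 → [4,6]=1  [5,6]=2
  size 3 → [3,4,6]=1  [4,5,6]=3
  size 4 → [0,3,4,6]=1  [3,4,5,6]=4
  size 5 → [0,3,4,5,6]=5  [2,3,4,5,6]=4
  first=0(u) contributes 4
  first=1(q) contributes 9
|[w]| = 13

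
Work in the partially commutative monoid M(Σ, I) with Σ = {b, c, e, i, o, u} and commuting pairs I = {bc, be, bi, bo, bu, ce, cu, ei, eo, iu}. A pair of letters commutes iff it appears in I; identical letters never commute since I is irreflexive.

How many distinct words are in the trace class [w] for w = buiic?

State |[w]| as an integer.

20

drop 0:b onto floor
drop 1:u onto floor
drop 2:i onto floor
drop 3:i onto {2:i}
drop 4:c onto {3:i}
ground layer = {0:b, 1:u, 2:i}
drop-orders for the pieces not yet dropped (sum over which currently-grounded one goes next):
  1 to go: {0} 1  {1} 1  {4} 1
  2 to go: {0,1} 2  {0,4} 2  {1,4} 2  {3,4} 1
  3 to go: {0,1,4} 6  {0,3,4} 3  {1,3,4} 3  {2,3,4} 1
  if 0:b drops first: 4 orders
  if 1:u drops first: 4 orders
  if 2:i drops first: 12 orders
heap linearizations: 20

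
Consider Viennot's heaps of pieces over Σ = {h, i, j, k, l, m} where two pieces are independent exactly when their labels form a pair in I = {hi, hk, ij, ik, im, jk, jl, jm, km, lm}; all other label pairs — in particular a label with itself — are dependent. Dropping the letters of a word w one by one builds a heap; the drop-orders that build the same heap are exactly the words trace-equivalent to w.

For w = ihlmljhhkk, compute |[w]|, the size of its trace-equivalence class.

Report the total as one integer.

268

drop 0:i onto floor
drop 1:h onto floor
drop 2:l onto {0:i, 1:h}
drop 3:m onto {1:h}
drop 4:l onto {2:l}
drop 5:j onto {1:h}
drop 6:h onto {3:m, 4:l, 5:j}
drop 7:h onto {6:h}
drop 8:k onto {4:l}
drop 9:k onto {8:k}
ground layer = {0:i, 1:h}
drop-orders for the pieces not yet dropped (sum over which currently-grounded one goes next):
  1 to go: {7} 1  {9} 1
  2 to go: {6,7} 1  {7,9} 2  {8,9} 1
  3 to go: {3,6,7} 1  {5,6,7} 1  {6,7,9} 3  {7,8,9} 3
  4 to go: {3,5,6,7} 2  {3,6,7,9} 4  {5,6,7,9} 4  {6,7,8,9} 6
  5 to go: {3,5,6,7,9} 10  {3,6,7,8,9} 10  {4,6,7,8,9} 6  {5,6,7,8,9} 10
  6 to go: {2,4,6,7,8,9} 6  {3,4,6,7,8,9} 16  {3,5,6,7,8,9} 30  {4,5,6,7,8,9} 16
  7 to go: {0,2,4,6,7,8,9} 6  {2,3,4,6,7,8,9} 22  {2,4,5,6,7,8,9} 22  {3,4,5,6,7,8,9} 62
  8 to go: {0,2,3,4,6,7,8,9} 28  {0,2,4,5,6,7,8,9} 28  {2,3,4,5,6,7,8,9} 106
  if 0:i drops first: 106 orders
  if 1:h drops first: 162 orders
heap linearizations: 268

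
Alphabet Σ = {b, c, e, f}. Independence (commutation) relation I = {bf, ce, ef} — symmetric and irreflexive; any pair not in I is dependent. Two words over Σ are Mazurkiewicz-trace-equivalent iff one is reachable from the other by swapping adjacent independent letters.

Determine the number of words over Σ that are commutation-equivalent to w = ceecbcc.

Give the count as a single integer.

piece 0:c — minimal
piece 1:e — minimal
piece 2:e rests on {1:e}
piece 3:c rests on {0:c}
piece 4:b rests on {2:e, 3:c}
piece 5:c rests on {4:b}
piece 6:c rests on {5:c}
minimal pieces: {0:c, 1:e}
ways to finish when only these pieces remain (= sum over removing one remaining piece with nothing left below it):
  1 left: {6}→1
  2 left: {5,6}→1
  3 left: {4,5,6}→1
  4 left: {2,4,5,6}→1  {3,4,5,6}→1
  5 left: {0,3,4,5,6}→1  {1,2,4,5,6}→1  {2,3,4,5,6}→2
  placing 0:c first → 3 extensions
  placing 1:e first → 3 extensions
total linear extensions = 6

6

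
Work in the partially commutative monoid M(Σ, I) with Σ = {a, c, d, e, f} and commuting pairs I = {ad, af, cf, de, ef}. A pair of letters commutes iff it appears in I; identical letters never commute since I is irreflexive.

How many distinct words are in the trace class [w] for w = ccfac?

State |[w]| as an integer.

piece 0:c — minimal
piece 1:c rests on {0:c}
piece 2:f — minimal
piece 3:a rests on {1:c}
piece 4:c rests on {3:a}
minimal pieces: {0:c, 2:f}
ways to finish when only these pieces remain (= sum over removing one remaining piece with nothing left below it):
  1 left: {2}→1  {4}→1
  2 left: {2,4}→2  {3,4}→1
  3 left: {1,3,4}→1  {2,3,4}→3
  placing 0:c first → 4 extensions
  placing 2:f first → 1 extensions
total linear extensions = 5

5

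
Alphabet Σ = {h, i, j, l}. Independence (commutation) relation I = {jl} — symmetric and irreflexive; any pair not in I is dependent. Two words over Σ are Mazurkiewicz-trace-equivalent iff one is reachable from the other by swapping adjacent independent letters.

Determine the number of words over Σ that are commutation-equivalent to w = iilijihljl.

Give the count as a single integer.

piece 0:i — minimal
piece 1:i rests on {0:i}
piece 2:l rests on {1:i}
piece 3:i rests on {2:l}
piece 4:j rests on {3:i}
piece 5:i rests on {4:j}
piece 6:h rests on {5:i}
piece 7:l rests on {6:h}
piece 8:j rests on {6:h}
piece 9:l rests on {7:l}
minimal pieces: {0:i}
ways to finish when only these pieces remain (= sum over removing one remaining piece with nothing left below it):
  1 left: {8}→1  {9}→1
  2 left: {7,9}→1  {8,9}→2
  3 left: {7,8,9}→3
  4 left: {6,7,8,9}→3
  5 left: {5,6,7,8,9}→3
  6 left: {4,5,6,7,8,9}→3
  7 left: {3,4,5,6,7,8,9}→3
  8 left: {2,3,4,5,6,7,8,9}→3
  placing 0:i first → 3 extensions

3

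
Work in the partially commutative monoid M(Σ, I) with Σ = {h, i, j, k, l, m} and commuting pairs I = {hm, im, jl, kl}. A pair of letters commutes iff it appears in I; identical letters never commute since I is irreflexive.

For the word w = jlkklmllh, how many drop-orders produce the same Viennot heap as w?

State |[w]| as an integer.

piece 0:j — minimal
piece 1:l — minimal
piece 2:k rests on {0:j}
piece 3:k rests on {2:k}
piece 4:l rests on {1:l}
piece 5:m rests on {3:k, 4:l}
piece 6:l rests on {5:m}
piece 7:l rests on {6:l}
piece 8:h rests on {7:l}
minimal pieces: {0:j, 1:l}
ways to finish when only these pieces remain (= sum over removing one remaining piece with nothing left below it):
  1 left: {8}→1
  2 left: {7,8}→1
  3 left: {6,7,8}→1
  4 left: {5,6,7,8}→1
  5 left: {3,5,6,7,8}→1  {4,5,6,7,8}→1
  6 left: {1,4,5,6,7,8}→1  {2,3,5,6,7,8}→1  {3,4,5,6,7,8}→2
  7 left: {0,2,3,5,6,7,8}→1  {1,3,4,5,6,7,8}→3  {2,3,4,5,6,7,8}→3
  placing 0:j first → 6 extensions
  placing 1:l first → 4 extensions
total linear extensions = 10

10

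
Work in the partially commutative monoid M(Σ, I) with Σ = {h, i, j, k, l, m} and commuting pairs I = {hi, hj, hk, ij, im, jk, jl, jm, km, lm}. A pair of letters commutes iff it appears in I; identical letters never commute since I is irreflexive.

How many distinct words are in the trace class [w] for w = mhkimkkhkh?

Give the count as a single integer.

252

piece 0:m — minimal
piece 1:h rests on {0:m}
piece 2:k — minimal
piece 3:i rests on {2:k}
piece 4:m rests on {1:h}
piece 5:k rests on {3:i}
piece 6:k rests on {5:k}
piece 7:h rests on {4:m}
piece 8:k rests on {6:k}
piece 9:h rests on {7:h}
minimal pieces: {0:m, 2:k}
ways to finish when only these pieces remain (= sum over removing one remaining piece with nothing left below it):
  1 left: {8}→1  {9}→1
  2 left: {6,8}→1  {7,9}→1  {8,9}→2
  3 left: {4,7,9}→1  {5,6,8}→1  {6,8,9}→3  {7,8,9}→3
  4 left: {1,4,7,9}→1  {3,5,6,8}→1  {4,7,8,9}→4  {5,6,8,9}→4  {6,7,8,9}→6
  5 left: {0,1,4,7,9}→1  {1,4,7,8,9}→5  {2,3,5,6,8}→1  {3,5,6,8,9}→5  {4,6,7,8,9}→10  {5,6,7,8,9}→10
  6 left: {0,1,4,7,8,9}→6  {1,4,6,7,8,9}→15  {2,3,5,6,8,9}→6  {3,5,6,7,8,9}→15  {4,5,6,7,8,9}→20
  7 left: {0,1,4,6,7,8,9}→21  {1,4,5,6,7,8,9}→35  {2,3,5,6,7,8,9}→21  {3,4,5,6,7,8,9}→35
  8 left: {0,1,4,5,6,7,8,9}→56  {1,3,4,5,6,7,8,9}→70  {2,3,4,5,6,7,8,9}→56
  placing 0:m first → 126 extensions
  placing 2:k first → 126 extensions
total linear extensions = 252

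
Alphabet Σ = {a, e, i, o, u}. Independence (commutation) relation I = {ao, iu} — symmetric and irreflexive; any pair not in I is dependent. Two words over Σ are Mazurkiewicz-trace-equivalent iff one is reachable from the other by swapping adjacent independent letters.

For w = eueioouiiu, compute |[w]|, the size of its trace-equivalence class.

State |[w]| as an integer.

6

piece 0:e — minimal
piece 1:u rests on {0:e}
piece 2:e rests on {1:u}
piece 3:i rests on {2:e}
piece 4:o rests on {3:i}
piece 5:o rests on {4:o}
piece 6:u rests on {5:o}
piece 7:i rests on {5:o}
piece 8:i rests on {7:i}
piece 9:u rests on {6:u}
minimal pieces: {0:e}
ways to finish when only these pieces remain (= sum over removing one remaining piece with nothing left below it):
  1 left: {8}→1  {9}→1
  2 left: {6,9}→1  {7,8}→1  {8,9}→2
  3 left: {6,8,9}→3  {7,8,9}→3
  4 left: {6,7,8,9}→6
  5 left: {5,6,7,8,9}→6
  6 left: {4,5,6,7,8,9}→6
  7 left: {3,4,5,6,7,8,9}→6
  8 left: {2,3,4,5,6,7,8,9}→6
  placing 0:e first → 6 extensions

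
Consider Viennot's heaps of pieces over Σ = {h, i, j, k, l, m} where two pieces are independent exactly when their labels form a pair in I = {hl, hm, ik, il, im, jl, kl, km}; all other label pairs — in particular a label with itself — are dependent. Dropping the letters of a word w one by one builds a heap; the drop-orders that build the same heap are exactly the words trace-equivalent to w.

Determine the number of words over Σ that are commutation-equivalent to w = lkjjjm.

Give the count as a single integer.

5

#0=l has no predecessor
#1=k has no predecessor
#2=j depends on [1:k]
#3=j depends on [2:j]
#4=j depends on [3:j]
#5=m depends on [0:l, 4:j]
sources: [0:l, 1:k]
N(rest) = Σ N(rest − s) over sources s of rest; N(one piece) = 1:
  size 1 → [5]=1
  size 2 → [0,5]=1  [4,5]=1
  size 3 → [0,4,5]=2  [3,4,5]=1
  size 4 → [0,3,4,5]=3  [2,3,4,5]=1
  first=0(l) contributes 1
  first=1(k) contributes 4
|[w]| = 5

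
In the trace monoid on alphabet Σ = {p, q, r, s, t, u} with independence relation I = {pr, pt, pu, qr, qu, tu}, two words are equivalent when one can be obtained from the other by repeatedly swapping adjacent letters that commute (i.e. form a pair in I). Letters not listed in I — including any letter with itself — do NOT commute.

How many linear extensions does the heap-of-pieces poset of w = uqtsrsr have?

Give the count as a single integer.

3

0(u) covers ∅
1(q) covers ∅
2(t) covers 1:q
3(s) covers 0:u, 2:t
4(r) covers 3:s
5(s) covers 4:r
6(r) covers 5:s
floor of heap: 0:u, 1:q
completions by unplaced set U, small U first (add the entries for U minus each lowest piece of U):
  |U|=1: {6}:1
  |U|=2: {5,6}:1
  |U|=3: {4,5,6}:1
  |U|=4: {3,4,5,6}:1
  |U|=5: {0,3,4,5,6}:1  {2,3,4,5,6}:1
  start at 0(u): 1
  start at 1(q): 2
sum over floor = 3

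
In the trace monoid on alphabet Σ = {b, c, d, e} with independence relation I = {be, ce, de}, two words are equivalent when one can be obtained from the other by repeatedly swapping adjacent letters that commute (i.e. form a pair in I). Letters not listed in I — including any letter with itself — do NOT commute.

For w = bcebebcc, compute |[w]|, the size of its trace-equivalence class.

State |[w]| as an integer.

28

drop 0:b onto floor
drop 1:c onto {0:b}
drop 2:e onto floor
drop 3:b onto {1:c}
drop 4:e onto {2:e}
drop 5:b onto {3:b}
drop 6:c onto {5:b}
drop 7:c onto {6:c}
ground layer = {0:b, 2:e}
drop-orders for the pieces not yet dropped (sum over which currently-grounded one goes next):
  1 to go: {4} 1  {7} 1
  2 to go: {2,4} 1  {4,7} 2  {6,7} 1
  3 to go: {2,4,7} 3  {4,6,7} 3  {5,6,7} 1
  4 to go: {2,4,6,7} 6  {3,5,6,7} 1  {4,5,6,7} 4
  5 to go: {1,3,5,6,7} 1  {2,4,5,6,7} 10  {3,4,5,6,7} 5
  6 to go: {0,1,3,5,6,7} 1  {1,3,4,5,6,7} 6  {2,3,4,5,6,7} 15
  if 0:b drops first: 21 orders
  if 2:e drops first: 7 orders
heap linearizations: 28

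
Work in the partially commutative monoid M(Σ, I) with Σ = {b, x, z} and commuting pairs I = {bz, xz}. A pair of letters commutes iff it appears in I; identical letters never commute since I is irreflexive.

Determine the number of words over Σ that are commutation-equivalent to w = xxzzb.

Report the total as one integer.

#0=x has no predecessor
#1=x depends on [0:x]
#2=z has no predecessor
#3=z depends on [2:z]
#4=b depends on [1:x]
sources: [0:x, 2:z]
N(rest) = Σ N(rest − s) over sources s of rest; N(one piece) = 1:
  size 1 → [3]=1  [4]=1
  size 2 → [1,4]=1  [2,3]=1  [3,4]=2
  size 3 → [0,1,4]=1  [1,3,4]=3  [2,3,4]=3
  first=0(x) contributes 6
  first=2(z) contributes 4
|[w]| = 10

10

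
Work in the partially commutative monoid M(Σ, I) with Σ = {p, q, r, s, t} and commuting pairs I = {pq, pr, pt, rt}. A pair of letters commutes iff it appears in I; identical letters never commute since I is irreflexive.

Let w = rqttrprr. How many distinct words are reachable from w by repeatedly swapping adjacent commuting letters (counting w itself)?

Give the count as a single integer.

80

piece 0:r — minimal
piece 1:q rests on {0:r}
piece 2:t rests on {1:q}
piece 3:t rests on {2:t}
piece 4:r rests on {1:q}
piece 5:p — minimal
piece 6:r rests on {4:r}
piece 7:r rests on {6:r}
minimal pieces: {0:r, 5:p}
ways to finish when only these pieces remain (= sum over removing one remaining piece with nothing left below it):
  1 left: {3}→1  {5}→1  {7}→1
  2 left: {2,3}→1  {3,5}→2  {3,7}→2  {5,7}→2  {6,7}→1
  3 left: {2,3,5}→3  {2,3,7}→3  {3,5,7}→6  {3,6,7}→3  {4,6,7}→1  {5,6,7}→3
  4 left: {2,3,5,7}→12  {2,3,6,7}→6  {3,4,6,7}→4  {3,5,6,7}→12  {4,5,6,7}→4
  5 left: {2,3,4,6,7}→10  {2,3,5,6,7}→30  {3,4,5,6,7}→20
  6 left: {1,2,3,4,6,7}→10  {2,3,4,5,6,7}→60
  placing 0:r first → 70 extensions
  placing 5:p first → 10 extensions
total linear extensions = 80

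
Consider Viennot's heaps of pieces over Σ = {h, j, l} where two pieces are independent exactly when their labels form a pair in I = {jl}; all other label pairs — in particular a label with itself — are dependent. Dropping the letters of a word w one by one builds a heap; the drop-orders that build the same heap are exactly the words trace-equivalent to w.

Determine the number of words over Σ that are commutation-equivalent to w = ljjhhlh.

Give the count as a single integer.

3

piece 0:l — minimal
piece 1:j — minimal
piece 2:j rests on {1:j}
piece 3:h rests on {0:l, 2:j}
piece 4:h rests on {3:h}
piece 5:l rests on {4:h}
piece 6:h rests on {5:l}
minimal pieces: {0:l, 1:j}
ways to finish when only these pieces remain (= sum over removing one remaining piece with nothing left below it):
  1 left: {6}→1
  2 left: {5,6}→1
  3 left: {4,5,6}→1
  4 left: {3,4,5,6}→1
  5 left: {0,3,4,5,6}→1  {2,3,4,5,6}→1
  placing 0:l first → 1 extensions
  placing 1:j first → 2 extensions
total linear extensions = 3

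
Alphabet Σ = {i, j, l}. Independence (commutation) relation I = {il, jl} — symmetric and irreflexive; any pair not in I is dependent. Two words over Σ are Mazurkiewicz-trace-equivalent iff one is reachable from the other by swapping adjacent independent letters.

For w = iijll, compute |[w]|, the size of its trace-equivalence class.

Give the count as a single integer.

#0=i has no predecessor
#1=i depends on [0:i]
#2=j depends on [1:i]
#3=l has no predecessor
#4=l depends on [3:l]
sources: [0:i, 3:l]
N(rest) = Σ N(rest − s) over sources s of rest; N(one piece) = 1:
  size 1 → [2]=1  [4]=1
  size 2 → [1,2]=1  [2,4]=2  [3,4]=1
  size 3 → [0,1,2]=1  [1,2,4]=3  [2,3,4]=3
  first=0(i) contributes 6
  first=3(l) contributes 4
|[w]| = 10

10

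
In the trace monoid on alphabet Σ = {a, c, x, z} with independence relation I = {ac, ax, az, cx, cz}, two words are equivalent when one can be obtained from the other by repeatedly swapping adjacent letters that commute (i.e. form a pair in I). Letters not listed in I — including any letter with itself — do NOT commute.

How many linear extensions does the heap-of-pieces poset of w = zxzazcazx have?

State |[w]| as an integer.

drop 0:z onto floor
drop 1:x onto {0:z}
drop 2:z onto {1:x}
drop 3:a onto floor
drop 4:z onto {2:z}
drop 5:c onto floor
drop 6:a onto {3:a}
drop 7:z onto {4:z}
drop 8:x onto {7:z}
ground layer = {0:z, 3:a, 5:c}
drop-orders for the pieces not yet dropped (sum over which currently-grounded one goes next):
  1 to go: {5} 1  {6} 1  {8} 1
  2 to go: {3,6} 1  {5,6} 2  {5,8} 2  {6,8} 2  {7,8} 1
  3 to go: {3,5,6} 3  {3,6,8} 3  {4,7,8} 1  {5,6,8} 6  {5,7,8} 3  {6,7,8} 3
  4 to go: {2,4,7,8} 1  {3,5,6,8} 12  {3,6,7,8} 6  {4,5,7,8} 4  {4,6,7,8} 4  {5,6,7,8} 12
  5 to go: {1,2,4,7,8} 1  {2,4,5,7,8} 5  {2,4,6,7,8} 5  {3,4,6,7,8} 10  {3,5,6,7,8} 30  {4,5,6,7,8} 20
  6 to go: {0,1,2,4,7,8} 1  {1,2,4,5,7,8} 6  {1,2,4,6,7,8} 6  {2,3,4,6,7,8} 15  {2,4,5,6,7,8} 30  {3,4,5,6,7,8} 60
  7 to go: {0,1,2,4,5,7,8} 7  {0,1,2,4,6,7,8} 7  {1,2,3,4,6,7,8} 21  {1,2,4,5,6,7,8} 42  {2,3,4,5,6,7,8} 105
  if 0:z drops first: 168 orders
  if 3:a drops first: 56 orders
  if 5:c drops first: 28 orders
heap linearizations: 252

252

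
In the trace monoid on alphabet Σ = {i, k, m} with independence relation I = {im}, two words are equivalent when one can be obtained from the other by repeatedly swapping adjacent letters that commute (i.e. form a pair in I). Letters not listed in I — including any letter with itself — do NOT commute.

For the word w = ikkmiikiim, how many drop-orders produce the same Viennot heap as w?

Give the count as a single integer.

9

drop 0:i onto floor
drop 1:k onto {0:i}
drop 2:k onto {1:k}
drop 3:m onto {2:k}
drop 4:i onto {2:k}
drop 5:i onto {4:i}
drop 6:k onto {3:m, 5:i}
drop 7:i onto {6:k}
drop 8:i onto {7:i}
drop 9:m onto {6:k}
ground layer = {0:i}
drop-orders for the pieces not yet dropped (sum over which currently-grounded one goes next):
  1 to go: {8} 1  {9} 1
  2 to go: {7,8} 1  {8,9} 2
  3 to go: {7,8,9} 3
  4 to go: {6,7,8,9} 3
  5 to go: {3,6,7,8,9} 3  {5,6,7,8,9} 3
  6 to go: {3,5,6,7,8,9} 6  {4,5,6,7,8,9} 3
  7 to go: {3,4,5,6,7,8,9} 9
  8 to go: {2,3,4,5,6,7,8,9} 9
  if 0:i drops first: 9 orders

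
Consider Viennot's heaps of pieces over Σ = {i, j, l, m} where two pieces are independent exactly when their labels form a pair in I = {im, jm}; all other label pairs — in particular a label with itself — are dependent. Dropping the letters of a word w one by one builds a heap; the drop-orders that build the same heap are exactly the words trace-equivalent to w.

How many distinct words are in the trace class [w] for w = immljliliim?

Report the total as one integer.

piece 0:i — minimal
piece 1:m — minimal
piece 2:m rests on {1:m}
piece 3:l rests on {0:i, 2:m}
piece 4:j rests on {3:l}
piece 5:l rests on {4:j}
piece 6:i rests on {5:l}
piece 7:l rests on {6:i}
piece 8:i rests on {7:l}
piece 9:i rests on {8:i}
piece 10:m rests on {7:l}
minimal pieces: {0:i, 1:m}
ways to finish when only these pieces remain (= sum over removing one remaining piece with nothing left below it):
  1 left: {9}→1  {10}→1
  2 left: {8,9}→1  {9,10}→2
  3 left: {8,9,10}→3
  4 left: {7,8,9,10}→3
  5 left: {6,7,8,9,10}→3
  6 left: {5,6,7,8,9,10}→3
  7 left: {4,5,6,7,8,9,10}→3
  8 left: {3,4,5,6,7,8,9,10}→3
  9 left: {0,3,4,5,6,7,8,9,10}→3  {2,3,4,5,6,7,8,9,10}→3
  placing 0:i first → 3 extensions
  placing 1:m first → 6 extensions
total linear extensions = 9

9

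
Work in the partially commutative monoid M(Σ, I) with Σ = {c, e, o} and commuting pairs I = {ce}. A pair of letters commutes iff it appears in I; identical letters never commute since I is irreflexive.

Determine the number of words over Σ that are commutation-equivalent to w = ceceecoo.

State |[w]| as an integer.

piece 0:c — minimal
piece 1:e — minimal
piece 2:c rests on {0:c}
piece 3:e rests on {1:e}
piece 4:e rests on {3:e}
piece 5:c rests on {2:c}
piece 6:o rests on {4:e, 5:c}
piece 7:o rests on {6:o}
minimal pieces: {0:c, 1:e}
ways to finish when only these pieces remain (= sum over removing one remaining piece with nothing left below it):
  1 left: {7}→1
  2 left: {6,7}→1
  3 left: {4,6,7}→1  {5,6,7}→1
  4 left: {2,5,6,7}→1  {3,4,6,7}→1  {4,5,6,7}→2
  5 left: {0,2,5,6,7}→1  {1,3,4,6,7}→1  {2,4,5,6,7}→3  {3,4,5,6,7}→3
  6 left: {0,2,4,5,6,7}→4  {1,3,4,5,6,7}→4  {2,3,4,5,6,7}→6
  placing 0:c first → 10 extensions
  placing 1:e first → 10 extensions
total linear extensions = 20

20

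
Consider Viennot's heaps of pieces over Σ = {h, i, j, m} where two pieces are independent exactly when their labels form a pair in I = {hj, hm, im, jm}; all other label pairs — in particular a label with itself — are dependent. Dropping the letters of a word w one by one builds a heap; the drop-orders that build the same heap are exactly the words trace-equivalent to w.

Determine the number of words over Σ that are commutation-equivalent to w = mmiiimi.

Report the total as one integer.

35

0(m) covers ∅
1(m) covers 0:m
2(i) covers ∅
3(i) covers 2:i
4(i) covers 3:i
5(m) covers 1:m
6(i) covers 4:i
floor of heap: 0:m, 2:i
completions by unplaced set U, small U first (add the entries for U minus each lowest piece of U):
  |U|=1: {5}:1  {6}:1
  |U|=2: {1,5}:1  {4,6}:1  {5,6}:2
  |U|=3: {0,1,5}:1  {1,5,6}:3  {3,4,6}:1  {4,5,6}:3
  |U|=4: {0,1,5,6}:4  {1,4,5,6}:6  {2,3,4,6}:1  {3,4,5,6}:4
  |U|=5: {0,1,4,5,6}:10  {1,3,4,5,6}:10  {2,3,4,5,6}:5
  start at 0(m): 15
  start at 2(i): 20
sum over floor = 35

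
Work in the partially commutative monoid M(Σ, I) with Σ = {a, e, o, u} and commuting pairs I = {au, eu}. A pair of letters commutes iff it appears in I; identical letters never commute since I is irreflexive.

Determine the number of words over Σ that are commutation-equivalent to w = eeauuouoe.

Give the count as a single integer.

#0=e has no predecessor
#1=e depends on [0:e]
#2=a depends on [1:e]
#3=u has no predecessor
#4=u depends on [3:u]
#5=o depends on [2:a, 4:u]
#6=u depends on [5:o]
#7=o depends on [6:u]
#8=e depends on [7:o]
sources: [0:e, 3:u]
N(rest) = Σ N(rest − s) over sources s of rest; N(one piece) = 1:
  size 1 → [8]=1
  size 2 → [7,8]=1
  size 3 → [6,7,8]=1
  size 4 → [5,6,7,8]=1
  size 5 → [2,5,6,7,8]=1  [4,5,6,7,8]=1
  size 6 → [1,2,5,6,7,8]=1  [2,4,5,6,7,8]=2  [3,4,5,6,7,8]=1
  size 7 → [0,1,2,5,6,7,8]=1  [1,2,4,5,6,7,8]=3  [2,3,4,5,6,7,8]=3
  first=0(e) contributes 6
  first=3(u) contributes 4
|[w]| = 10

10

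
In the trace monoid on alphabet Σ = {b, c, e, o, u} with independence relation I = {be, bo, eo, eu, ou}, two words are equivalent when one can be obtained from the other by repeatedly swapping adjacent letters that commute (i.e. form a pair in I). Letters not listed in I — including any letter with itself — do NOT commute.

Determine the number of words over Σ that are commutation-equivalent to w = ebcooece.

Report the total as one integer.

6

piece 0:e — minimal
piece 1:b — minimal
piece 2:c rests on {0:e, 1:b}
piece 3:o rests on {2:c}
piece 4:o rests on {3:o}
piece 5:e rests on {2:c}
piece 6:c rests on {4:o, 5:e}
piece 7:e rests on {6:c}
minimal pieces: {0:e, 1:b}
ways to finish when only these pieces remain (= sum over removing one remaining piece with nothing left below it):
  1 left: {7}→1
  2 left: {6,7}→1
  3 left: {4,6,7}→1  {5,6,7}→1
  4 left: {3,4,6,7}→1  {4,5,6,7}→2
  5 left: {3,4,5,6,7}→3
  6 left: {2,3,4,5,6,7}→3
  placing 0:e first → 3 extensions
  placing 1:b first → 3 extensions
total linear extensions = 6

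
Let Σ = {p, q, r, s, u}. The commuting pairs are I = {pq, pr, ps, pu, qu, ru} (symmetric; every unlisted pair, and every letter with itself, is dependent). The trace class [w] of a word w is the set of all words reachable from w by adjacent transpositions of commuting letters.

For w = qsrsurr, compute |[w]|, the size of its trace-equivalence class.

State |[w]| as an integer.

piece 0:q — minimal
piece 1:s rests on {0:q}
piece 2:r rests on {1:s}
piece 3:s rests on {2:r}
piece 4:u rests on {3:s}
piece 5:r rests on {3:s}
piece 6:r rests on {5:r}
minimal pieces: {0:q}
ways to finish when only these pieces remain (= sum over removing one remaining piece with nothing left below it):
  1 left: {4}→1  {6}→1
  2 left: {4,6}→2  {5,6}→1
  3 left: {4,5,6}→3
  4 left: {3,4,5,6}→3
  5 left: {2,3,4,5,6}→3
  placing 0:q first → 3 extensions

3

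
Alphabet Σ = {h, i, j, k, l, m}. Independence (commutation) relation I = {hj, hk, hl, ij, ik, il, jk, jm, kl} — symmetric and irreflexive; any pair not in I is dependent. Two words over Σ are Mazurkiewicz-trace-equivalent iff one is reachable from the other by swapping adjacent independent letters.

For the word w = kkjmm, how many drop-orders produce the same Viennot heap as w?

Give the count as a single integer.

5

#0=k has no predecessor
#1=k depends on [0:k]
#2=j has no predecessor
#3=m depends on [1:k]
#4=m depends on [3:m]
sources: [0:k, 2:j]
N(rest) = Σ N(rest − s) over sources s of rest; N(one piece) = 1:
  size 1 → [2]=1  [4]=1
  size 2 → [2,4]=2  [3,4]=1
  size 3 → [1,3,4]=1  [2,3,4]=3
  first=0(k) contributes 4
  first=2(j) contributes 1
|[w]| = 5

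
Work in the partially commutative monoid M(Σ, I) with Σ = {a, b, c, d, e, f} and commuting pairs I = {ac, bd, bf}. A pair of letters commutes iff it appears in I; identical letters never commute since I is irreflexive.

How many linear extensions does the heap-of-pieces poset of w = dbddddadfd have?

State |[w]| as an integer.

6

#0=d has no predecessor
#1=b has no predecessor
#2=d depends on [0:d]
#3=d depends on [2:d]
#4=d depends on [3:d]
#5=d depends on [4:d]
#6=a depends on [1:b, 5:d]
#7=d depends on [6:a]
#8=f depends on [7:d]
#9=d depends on [8:f]
sources: [0:d, 1:b]
N(rest) = Σ N(rest − s) over sources s of rest; N(one piece) = 1:
  size 1 → [9]=1
  size 2 → [8,9]=1
  size 3 → [7,8,9]=1
  size 4 → [6,7,8,9]=1
  size 5 → [1,6,7,8,9]=1  [5,6,7,8,9]=1
  size 6 → [1,5,6,7,8,9]=2  [4,5,6,7,8,9]=1
  size 7 → [1,4,5,6,7,8,9]=3  [3,4,5,6,7,8,9]=1
  size 8 → [1,3,4,5,6,7,8,9]=4  [2,3,4,5,6,7,8,9]=1
  first=0(d) contributes 5
  first=1(b) contributes 1
|[w]| = 6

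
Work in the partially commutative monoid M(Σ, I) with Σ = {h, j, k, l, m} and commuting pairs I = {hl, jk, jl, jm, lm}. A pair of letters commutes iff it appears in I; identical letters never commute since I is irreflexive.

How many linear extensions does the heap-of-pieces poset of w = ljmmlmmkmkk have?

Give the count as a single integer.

#0=l has no predecessor
#1=j has no predecessor
#2=m has no predecessor
#3=m depends on [2:m]
#4=l depends on [0:l]
#5=m depends on [3:m]
#6=m depends on [5:m]
#7=k depends on [4:l, 6:m]
#8=m depends on [7:k]
#9=k depends on [8:m]
#10=k depends on [9:k]
sources: [0:l, 1:j, 2:m]
N(rest) = Σ N(rest − s) over sources s of rest; N(one piece) = 1:
  size 1 → [1]=1  [10]=1
  size 2 → [1,10]=2  [9,10]=1
  size 3 → [1,9,10]=3  [8,9,10]=1
  size 4 → [1,8,9,10]=4  [7,8,9,10]=1
  size 5 → [1,7,8,9,10]=5  [4,7,8,9,10]=1  [6,7,8,9,10]=1
  size 6 → [0,4,7,8,9,10]=1  [1,4,7,8,9,10]=6  [1,6,7,8,9,10]=6  [4,6,7,8,9,10]=2  [5,6,7,8,9,10]=1
  size 7 → [0,1,4,7,8,9,10]=7  [0,4,6,7,8,9,10]=3  [1,4,6,7,8,9,10]=14  [1,5,6,7,8,9,10]=7  [3,5,6,7,8,9,10]=1  [4,5,6,7,8,9,10]=3
  size 8 → [0,1,4,6,7,8,9,10]=24  [0,4,5,6,7,8,9,10]=6  [1,3,5,6,7,8,9,10]=8  [1,4,5,6,7,8,9,10]=24  [2,3,5,6,7,8,9,10]=1  [3,4,5,6,7,8,9,10]=4
  size 9 → [0,1,4,5,6,7,8,9,10]=54  [0,3,4,5,6,7,8,9,10]=10  [1,2,3,5,6,7,8,9,10]=9  [1,3,4,5,6,7,8,9,10]=36  [2,3,4,5,6,7,8,9,10]=5
  first=0(l) contributes 50
  first=1(j) contributes 15
  first=2(m) contributes 100
|[w]| = 165

165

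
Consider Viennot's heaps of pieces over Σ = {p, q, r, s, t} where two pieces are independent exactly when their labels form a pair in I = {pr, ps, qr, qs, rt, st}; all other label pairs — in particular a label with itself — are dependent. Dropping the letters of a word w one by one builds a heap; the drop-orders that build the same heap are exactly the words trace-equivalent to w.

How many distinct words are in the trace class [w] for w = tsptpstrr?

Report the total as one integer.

drop 0:t onto floor
drop 1:s onto floor
drop 2:p onto {0:t}
drop 3:t onto {2:p}
drop 4:p onto {3:t}
drop 5:s onto {1:s}
drop 6:t onto {4:p}
drop 7:r onto {5:s}
drop 8:r onto {7:r}
ground layer = {0:t, 1:s}
drop-orders for the pieces not yet dropped (sum over which currently-grounded one goes next):
  1 to go: {6} 1  {8} 1
  2 to go: {4,6} 1  {6,8} 2  {7,8} 1
  3 to go: {3,4,6} 1  {4,6,8} 3  {5,7,8} 1  {6,7,8} 3
  4 to go: {1,5,7,8} 1  {2,3,4,6} 1  {3,4,6,8} 4  {4,6,7,8} 6  {5,6,7,8} 4
  5 to go: {0,2,3,4,6} 1  {1,5,6,7,8} 5  {2,3,4,6,8} 5  {3,4,6,7,8} 10  {4,5,6,7,8} 10
  6 to go: {0,2,3,4,6,8} 6  {1,4,5,6,7,8} 15  {2,3,4,6,7,8} 15  {3,4,5,6,7,8} 20
  7 to go: {0,2,3,4,6,7,8} 21  {1,3,4,5,6,7,8} 35  {2,3,4,5,6,7,8} 35
  if 0:t drops first: 70 orders
  if 1:s drops first: 56 orders
heap linearizations: 126

126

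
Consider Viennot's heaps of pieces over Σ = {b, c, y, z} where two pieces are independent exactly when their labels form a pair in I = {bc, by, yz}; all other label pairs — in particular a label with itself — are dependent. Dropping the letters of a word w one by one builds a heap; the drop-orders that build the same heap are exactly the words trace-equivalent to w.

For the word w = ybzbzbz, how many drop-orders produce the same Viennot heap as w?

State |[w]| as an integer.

7

drop 0:y onto floor
drop 1:b onto floor
drop 2:z onto {1:b}
drop 3:b onto {2:z}
drop 4:z onto {3:b}
drop 5:b onto {4:z}
drop 6:z onto {5:b}
ground layer = {0:y, 1:b}
drop-orders for the pieces not yet dropped (sum over which currently-grounded one goes next):
  1 to go: {0} 1  {6} 1
  2 to go: {0,6} 2  {5,6} 1
  3 to go: {0,5,6} 3  {4,5,6} 1
  4 to go: {0,4,5,6} 4  {3,4,5,6} 1
  5 to go: {0,3,4,5,6} 5  {2,3,4,5,6} 1
  if 0:y drops first: 1 orders
  if 1:b drops first: 6 orders
heap linearizations: 7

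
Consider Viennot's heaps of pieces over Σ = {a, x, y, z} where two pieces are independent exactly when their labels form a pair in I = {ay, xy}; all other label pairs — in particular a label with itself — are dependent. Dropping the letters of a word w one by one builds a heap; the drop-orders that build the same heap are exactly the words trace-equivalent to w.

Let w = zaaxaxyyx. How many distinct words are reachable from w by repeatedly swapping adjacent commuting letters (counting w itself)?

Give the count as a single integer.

28

piece 0:z — minimal
piece 1:a rests on {0:z}
piece 2:a rests on {1:a}
piece 3:x rests on {2:a}
piece 4:a rests on {3:x}
piece 5:x rests on {4:a}
piece 6:y rests on {0:z}
piece 7:y rests on {6:y}
piece 8:x rests on {5:x}
minimal pieces: {0:z}
ways to finish when only these pieces remain (= sum over removing one remaining piece with nothing left below it):
  1 left: {7}→1  {8}→1
  2 left: {5,8}→1  {6,7}→1  {7,8}→2
  3 left: {4,5,8}→1  {5,7,8}→3  {6,7,8}→3
  4 left: {3,4,5,8}→1  {4,5,7,8}→4  {5,6,7,8}→6
  5 left: {2,3,4,5,8}→1  {3,4,5,7,8}→5  {4,5,6,7,8}→10
  6 left: {1,2,3,4,5,8}→1  {2,3,4,5,7,8}→6  {3,4,5,6,7,8}→15
  7 left: {1,2,3,4,5,7,8}→7  {2,3,4,5,6,7,8}→21
  placing 0:z first → 28 extensions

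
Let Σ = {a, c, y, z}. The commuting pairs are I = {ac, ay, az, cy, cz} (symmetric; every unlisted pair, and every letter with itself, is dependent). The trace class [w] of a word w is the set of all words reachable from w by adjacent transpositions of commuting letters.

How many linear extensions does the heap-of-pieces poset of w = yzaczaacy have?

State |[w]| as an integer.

1260

0(y) covers ∅
1(z) covers 0:y
2(a) covers ∅
3(c) covers ∅
4(z) covers 1:z
5(a) covers 2:a
6(a) covers 5:a
7(c) covers 3:c
8(y) covers 4:z
floor of heap: 0:y, 2:a, 3:c
completions by unplaced set U, small U first (add the entries for U minus each lowest piece of U):
  |U|=1: {6}:1  {7}:1  {8}:1
  |U|=2: {3,7}:1  {4,8}:1  {5,6}:1  {6,7}:2  {6,8}:2  {7,8}:2
  |U|=3: {1,4,8}:1  {2,5,6}:1  {3,6,7}:3  {3,7,8}:3  {4,6,8}:3  {4,7,8}:3  {5,6,7}:3  {5,6,8}:3  {6,7,8}:6
  |U|=4: {0,1,4,8}:1  {1,4,6,8}:4  {1,4,7,8}:4  {2,5,6,7}:4  {2,5,6,8}:4  {3,4,7,8}:6  {3,5,6,7}:6  {3,6,7,8}:12  {4,5,6,8}:6  {4,6,7,8}:12  {5,6,7,8}:12
  |U|=5: {0,1,4,6,8}:5  {0,1,4,7,8}:5  {1,3,4,7,8}:10  {1,4,5,6,8}:10  {1,4,6,7,8}:20  {2,3,5,6,7}:10  {2,4,5,6,8}:10  {2,5,6,7,8}:20  {3,4,6,7,8}:30  {3,5,6,7,8}:30  {4,5,6,7,8}:30
  |U|=6: {0,1,3,4,7,8}:15  {0,1,4,5,6,8}:15  {0,1,4,6,7,8}:30  {1,2,4,5,6,8}:20  {1,3,4,6,7,8}:60  {1,4,5,6,7,8}:60  {2,3,5,6,7,8}:60  {2,4,5,6,7,8}:60  {3,4,5,6,7,8}:90
  |U|=7: {0,1,2,4,5,6,8}:35  {0,1,3,4,6,7,8}:105  {0,1,4,5,6,7,8}:105  {1,2,4,5,6,7,8}:140  {1,3,4,5,6,7,8}:210  {2,3,4,5,6,7,8}:210
  start at 0(y): 560
  start at 2(a): 420
  start at 3(c): 280
sum over floor = 1260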